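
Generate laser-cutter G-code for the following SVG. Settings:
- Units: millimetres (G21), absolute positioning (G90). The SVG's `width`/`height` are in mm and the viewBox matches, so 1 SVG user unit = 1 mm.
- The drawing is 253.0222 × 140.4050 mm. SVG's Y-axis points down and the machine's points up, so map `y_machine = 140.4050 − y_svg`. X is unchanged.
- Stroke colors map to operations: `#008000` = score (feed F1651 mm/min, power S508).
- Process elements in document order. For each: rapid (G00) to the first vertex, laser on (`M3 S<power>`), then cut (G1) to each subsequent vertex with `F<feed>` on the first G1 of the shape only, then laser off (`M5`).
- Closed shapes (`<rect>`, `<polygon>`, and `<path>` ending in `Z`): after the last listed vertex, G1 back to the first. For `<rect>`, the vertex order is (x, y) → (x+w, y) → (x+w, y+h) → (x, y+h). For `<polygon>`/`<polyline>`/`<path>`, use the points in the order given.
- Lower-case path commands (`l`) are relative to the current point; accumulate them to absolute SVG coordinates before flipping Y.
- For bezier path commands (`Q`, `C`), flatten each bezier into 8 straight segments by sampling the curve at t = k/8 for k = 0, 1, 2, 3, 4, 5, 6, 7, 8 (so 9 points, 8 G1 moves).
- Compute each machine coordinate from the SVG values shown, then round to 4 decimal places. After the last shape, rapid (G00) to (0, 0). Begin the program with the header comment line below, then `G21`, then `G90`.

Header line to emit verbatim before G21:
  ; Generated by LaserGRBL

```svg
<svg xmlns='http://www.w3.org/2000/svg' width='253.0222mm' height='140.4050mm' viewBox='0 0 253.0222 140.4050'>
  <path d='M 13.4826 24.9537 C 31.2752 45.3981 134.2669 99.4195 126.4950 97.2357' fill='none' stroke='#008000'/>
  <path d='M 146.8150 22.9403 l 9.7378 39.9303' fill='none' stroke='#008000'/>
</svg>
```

viewBox `0 0 253.0222 140.4050` with mm width/height → 1 unit = 1 mm. Flip: y_m = 140.4050 − y_svg.

**Shape 1** — `<path>` cubic bezier, stroke `#008000` → score (S508, F1651). Control points (SVG): P0=(13.4826,24.9537), P1=(31.2752,45.3981), P2=(134.2669,99.4195), P3=(126.4950,97.2357); sampled at t=k/8. Machine vertices: (13.4826,115.4513) → (23.7658,106.3861) → (39.7400,95.2252) → (59.1087,83.0207) → (79.5755,70.8247) → (98.8440,59.6895) → (114.6177,50.6671) → (124.6002,44.8096) → (126.4950,43.1693). Open path.

**Shape 2** — `<path>` line segment, stroke `#008000` → score (S508, F1651). Machine vertices: (146.8150,117.4647) → (156.5528,77.5344). Open path.

; Generated by LaserGRBL
G21
G90
G00 X13.4826 Y115.4513
M3 S508
G1 X23.7658 Y106.3861 F1651
G1 X39.7400 Y95.2252
G1 X59.1087 Y83.0207
G1 X79.5755 Y70.8247
G1 X98.8440 Y59.6895
G1 X114.6177 Y50.6671
G1 X124.6002 Y44.8096
G1 X126.4950 Y43.1693
M5
G00 X146.8150 Y117.4647
M3 S508
G1 X156.5528 Y77.5344 F1651
M5
G00 X0.0000 Y0.0000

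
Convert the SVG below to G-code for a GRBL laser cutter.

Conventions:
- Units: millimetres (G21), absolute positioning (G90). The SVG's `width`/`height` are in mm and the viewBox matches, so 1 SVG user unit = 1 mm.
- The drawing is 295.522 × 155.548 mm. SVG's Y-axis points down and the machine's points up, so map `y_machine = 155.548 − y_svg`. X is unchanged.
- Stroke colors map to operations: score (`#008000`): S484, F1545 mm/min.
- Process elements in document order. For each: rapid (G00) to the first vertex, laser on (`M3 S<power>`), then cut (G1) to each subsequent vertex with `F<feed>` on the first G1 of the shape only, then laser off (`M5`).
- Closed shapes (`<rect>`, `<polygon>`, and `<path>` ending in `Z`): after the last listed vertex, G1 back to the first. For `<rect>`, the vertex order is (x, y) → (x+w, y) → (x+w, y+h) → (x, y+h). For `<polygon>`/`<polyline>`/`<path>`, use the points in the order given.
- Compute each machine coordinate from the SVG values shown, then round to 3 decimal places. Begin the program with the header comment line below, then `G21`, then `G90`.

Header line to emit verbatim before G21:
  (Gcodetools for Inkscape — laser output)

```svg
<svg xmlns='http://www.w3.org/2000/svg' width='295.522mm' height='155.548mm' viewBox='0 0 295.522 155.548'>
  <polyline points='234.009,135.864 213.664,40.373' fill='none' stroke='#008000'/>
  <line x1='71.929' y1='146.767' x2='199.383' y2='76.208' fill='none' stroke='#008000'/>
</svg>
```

1 u = 1 mm; y_m = 155.548 − y.

[1] `<polyline>` line segment, #008000→score S484 F1545: (234.009,19.684) → (213.664,115.175)

[2] `<line>` line segment, #008000→score S484 F1545: (71.929,8.781) → (199.383,79.340)

(Gcodetools for Inkscape — laser output)
G21
G90
G00 X234.009 Y19.684
M3 S484
G1 X213.664 Y115.175 F1545
M5
G00 X71.929 Y8.781
M3 S484
G1 X199.383 Y79.340 F1545
M5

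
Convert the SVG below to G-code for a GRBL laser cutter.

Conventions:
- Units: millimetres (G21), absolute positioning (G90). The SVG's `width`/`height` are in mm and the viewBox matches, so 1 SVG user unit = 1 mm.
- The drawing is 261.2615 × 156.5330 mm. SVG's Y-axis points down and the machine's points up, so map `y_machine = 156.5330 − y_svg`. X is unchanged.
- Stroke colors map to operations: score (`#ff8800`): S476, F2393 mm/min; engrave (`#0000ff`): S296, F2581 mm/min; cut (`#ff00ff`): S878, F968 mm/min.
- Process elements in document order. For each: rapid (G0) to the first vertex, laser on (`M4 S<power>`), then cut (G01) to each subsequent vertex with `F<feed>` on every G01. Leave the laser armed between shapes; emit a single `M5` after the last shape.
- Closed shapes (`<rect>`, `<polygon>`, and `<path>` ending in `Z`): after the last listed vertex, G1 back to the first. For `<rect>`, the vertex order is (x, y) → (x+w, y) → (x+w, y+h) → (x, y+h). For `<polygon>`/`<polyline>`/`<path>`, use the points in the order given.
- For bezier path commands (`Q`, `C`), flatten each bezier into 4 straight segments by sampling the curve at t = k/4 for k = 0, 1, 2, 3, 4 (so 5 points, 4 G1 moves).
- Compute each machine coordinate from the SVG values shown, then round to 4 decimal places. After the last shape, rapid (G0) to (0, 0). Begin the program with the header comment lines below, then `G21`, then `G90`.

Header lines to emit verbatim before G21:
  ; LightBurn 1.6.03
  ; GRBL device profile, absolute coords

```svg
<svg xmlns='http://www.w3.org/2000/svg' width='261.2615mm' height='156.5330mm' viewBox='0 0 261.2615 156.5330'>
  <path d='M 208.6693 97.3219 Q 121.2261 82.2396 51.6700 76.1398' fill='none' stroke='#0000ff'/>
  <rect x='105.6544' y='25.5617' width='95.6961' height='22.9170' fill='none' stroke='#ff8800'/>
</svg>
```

; LightBurn 1.6.03
; GRBL device profile, absolute coords
G21
G90
G0 X208.6693 Y59.2111
M4 S296
G01 X166.0656 Y66.1908 F2581
G01 X125.6979 Y72.0478 F2581
G01 X87.5660 Y76.7819 F2581
G01 X51.6700 Y80.3932 F2581
G0 X105.6544 Y130.9713
M4 S476
G01 X201.3505 Y130.9713 F2393
G01 X201.3505 Y108.0543 F2393
G01 X105.6544 Y108.0543 F2393
G01 X105.6544 Y130.9713 F2393
M5
G0 X0.0000 Y0.0000

1 u = 1 mm; y_m = 156.5330 − y.

[1] `<path>` quadratic bezier, #0000ff→engrave S296 F2581: (208.6693,59.2111) → (166.0656,66.1908) → (125.6979,72.0478) → (87.5660,76.7819) → (51.6700,80.3932)

[2] `<rect>` rectangle, #ff8800→score S476 F2393: (105.6544,130.9713) → (201.3505,130.9713) → (201.3505,108.0543) → (105.6544,108.0543) → (105.6544,130.9713) (closed)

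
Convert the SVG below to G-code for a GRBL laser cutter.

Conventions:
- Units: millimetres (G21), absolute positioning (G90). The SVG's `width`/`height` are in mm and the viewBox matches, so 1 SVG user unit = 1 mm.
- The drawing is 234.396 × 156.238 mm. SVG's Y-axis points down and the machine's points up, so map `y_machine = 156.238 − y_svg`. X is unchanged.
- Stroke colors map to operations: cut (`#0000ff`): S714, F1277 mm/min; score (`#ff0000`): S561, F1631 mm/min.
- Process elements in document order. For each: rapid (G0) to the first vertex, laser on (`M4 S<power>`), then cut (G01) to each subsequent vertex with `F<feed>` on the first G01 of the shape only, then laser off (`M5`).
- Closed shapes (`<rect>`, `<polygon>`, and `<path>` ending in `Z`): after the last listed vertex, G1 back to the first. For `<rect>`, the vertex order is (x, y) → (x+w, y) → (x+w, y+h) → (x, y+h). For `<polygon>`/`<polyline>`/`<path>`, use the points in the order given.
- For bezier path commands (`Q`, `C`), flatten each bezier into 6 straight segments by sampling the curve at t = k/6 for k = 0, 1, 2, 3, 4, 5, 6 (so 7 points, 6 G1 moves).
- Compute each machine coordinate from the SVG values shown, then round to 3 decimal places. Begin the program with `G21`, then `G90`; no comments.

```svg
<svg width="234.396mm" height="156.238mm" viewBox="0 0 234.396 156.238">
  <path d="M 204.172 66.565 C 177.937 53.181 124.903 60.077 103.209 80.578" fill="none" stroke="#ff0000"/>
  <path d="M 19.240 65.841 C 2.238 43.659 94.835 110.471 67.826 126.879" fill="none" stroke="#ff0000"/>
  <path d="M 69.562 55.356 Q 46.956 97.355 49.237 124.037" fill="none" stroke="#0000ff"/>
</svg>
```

G21
G90
G0 X204.172 Y89.673
M4 S561
G01 X189.090 Y94.706 F1631
G01 X171.157 Y96.544
G01 X151.988 Y95.373
G01 X133.196 Y91.379
G01 X116.399 Y84.746
G01 X103.209 Y75.660
M5
G0 X19.240 Y90.397
M4 S561
G01 X18.811 Y94.717 F1631
G01 X30.282 Y88.077
G01 X47.286 Y74.349
G01 X63.455 Y57.405
G01 X72.424 Y41.118
G01 X67.826 Y29.359
M5
G0 X69.562 Y100.882
M4 S714
G01 X62.718 Y87.308 F1277
G01 X57.257 Y74.585
G01 X53.178 Y62.712
G01 X50.482 Y51.691
G01 X49.168 Y41.520
G01 X49.237 Y32.201
M5

1 u = 1 mm; y_m = 156.238 − y.

[1] `<path>` cubic bezier, #ff0000→score S561 F1631: (204.172,89.673) → (189.090,94.706) → (171.157,96.544) → (151.988,95.373) → (133.196,91.379) → (116.399,84.746) → (103.209,75.660)

[2] `<path>` cubic bezier, #ff0000→score S561 F1631: (19.240,90.397) → (18.811,94.717) → (30.282,88.077) → (47.286,74.349) → (63.455,57.405) → (72.424,41.118) → (67.826,29.359)

[3] `<path>` quadratic bezier, #0000ff→cut S714 F1277: (69.562,100.882) → (62.718,87.308) → (57.257,74.585) → (53.178,62.712) → (50.482,51.691) → (49.168,41.520) → (49.237,32.201)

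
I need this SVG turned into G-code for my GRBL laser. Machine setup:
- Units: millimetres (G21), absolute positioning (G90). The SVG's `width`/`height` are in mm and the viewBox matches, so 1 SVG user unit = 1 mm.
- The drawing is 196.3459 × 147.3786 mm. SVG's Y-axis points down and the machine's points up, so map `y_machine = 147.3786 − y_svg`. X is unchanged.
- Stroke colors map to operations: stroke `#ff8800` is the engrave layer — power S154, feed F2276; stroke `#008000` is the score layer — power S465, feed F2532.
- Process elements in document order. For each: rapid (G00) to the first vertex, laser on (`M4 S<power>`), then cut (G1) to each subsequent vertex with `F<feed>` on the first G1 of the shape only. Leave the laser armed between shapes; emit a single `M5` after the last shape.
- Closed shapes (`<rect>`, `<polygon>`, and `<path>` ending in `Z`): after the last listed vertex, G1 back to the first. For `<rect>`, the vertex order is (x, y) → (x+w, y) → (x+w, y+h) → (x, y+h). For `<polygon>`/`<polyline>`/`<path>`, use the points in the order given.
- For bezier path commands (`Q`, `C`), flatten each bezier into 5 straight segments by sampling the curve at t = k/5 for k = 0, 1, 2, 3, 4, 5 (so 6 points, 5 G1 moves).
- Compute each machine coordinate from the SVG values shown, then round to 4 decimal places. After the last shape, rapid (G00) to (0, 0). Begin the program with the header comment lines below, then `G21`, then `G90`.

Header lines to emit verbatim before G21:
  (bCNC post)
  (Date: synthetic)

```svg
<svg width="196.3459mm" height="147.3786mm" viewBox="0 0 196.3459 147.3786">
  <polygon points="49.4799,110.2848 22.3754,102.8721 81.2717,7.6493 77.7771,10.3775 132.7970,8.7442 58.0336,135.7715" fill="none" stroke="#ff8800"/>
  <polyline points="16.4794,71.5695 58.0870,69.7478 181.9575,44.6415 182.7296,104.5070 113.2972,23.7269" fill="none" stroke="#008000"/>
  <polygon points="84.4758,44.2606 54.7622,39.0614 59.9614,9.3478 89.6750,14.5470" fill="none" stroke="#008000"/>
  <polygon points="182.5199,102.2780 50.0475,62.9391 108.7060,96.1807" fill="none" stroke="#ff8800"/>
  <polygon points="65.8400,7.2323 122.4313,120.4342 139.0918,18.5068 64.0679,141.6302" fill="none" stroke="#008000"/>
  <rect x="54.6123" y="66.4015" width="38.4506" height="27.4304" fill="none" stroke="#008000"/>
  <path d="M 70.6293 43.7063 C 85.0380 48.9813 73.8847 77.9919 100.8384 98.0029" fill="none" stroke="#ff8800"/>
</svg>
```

(bCNC post)
(Date: synthetic)
G21
G90
G00 X49.4799 Y37.0938
M4 S154
G1 X22.3754 Y44.5065 F2276
G1 X81.2717 Y139.7293
G1 X77.7771 Y137.0011
G1 X132.7970 Y138.6344
G1 X58.0336 Y11.6071
G1 X49.4799 Y37.0938
G00 X16.4794 Y75.8091
M4 S465
G1 X58.0870 Y77.6308 F2532
G1 X181.9575 Y102.7371
G1 X182.7296 Y42.8716
G1 X113.2972 Y123.6517
G00 X84.4758 Y103.1180
M4 S465
G1 X54.7622 Y108.3172 F2532
G1 X59.9614 Y138.0308
G1 X89.6750 Y132.8316
G1 X84.4758 Y103.1180
G00 X182.5199 Y45.1006
M4 S154
G1 X50.0475 Y84.4395 F2276
G1 X108.7060 Y51.1979
G1 X182.5199 Y45.1006
G00 X65.8400 Y140.1463
M4 S465
G1 X122.4313 Y26.9444 F2532
G1 X139.0918 Y128.8718
G1 X64.0679 Y5.7484
G1 X65.8400 Y140.1463
G00 X54.6123 Y80.9771
M4 S465
G1 X93.0629 Y80.9771 F2532
G1 X93.0629 Y53.5467
G1 X54.6123 Y53.5467
G1 X54.6123 Y80.9771
G00 X70.6293 Y103.6723
M4 S154
G1 X76.7164 Y97.9209 F2276
G1 X79.7248 Y88.0443
G1 X82.7105 Y75.6137
G1 X88.7297 Y62.2004
G1 X100.8384 Y49.3757
M5
G00 X0.0000 Y0.0000

Since the viewBox matches the mm dimensions, user units are millimetres directly. The only transform is the Y-flip y_m = 147.3786 − y_svg.

Shape 1 is a closed polygon drawn with `<polygon>`. Its stroke #ff8800 means engrave at S154, F2276. After flipping Y the toolpath is (49.4799,37.0938) → (22.3754,44.5065) → (81.2717,139.7293) → (77.7771,137.0011) → (132.7970,138.6344) → (58.0336,11.6071) → (49.4799,37.0938), returning to the start.

Shape 2 is a open polyline drawn with `<polyline>`. Its stroke #008000 means score at S465, F2532. After flipping Y the toolpath is (16.4794,75.8091) → (58.0870,77.6308) → (181.9575,102.7371) → (182.7296,42.8716) → (113.2972,123.6517).

Shape 3 is a regular polygon drawn with `<polygon>`. Its stroke #008000 means score at S465, F2532. After flipping Y the toolpath is (84.4758,103.1180) → (54.7622,108.3172) → (59.9614,138.0308) → (89.6750,132.8316) → (84.4758,103.1180), returning to the start.

Shape 4 is a closed polygon drawn with `<polygon>`. Its stroke #ff8800 means engrave at S154, F2276. After flipping Y the toolpath is (182.5199,45.1006) → (50.0475,84.4395) → (108.7060,51.1979) → (182.5199,45.1006), returning to the start.

Shape 5 is a closed polygon drawn with `<polygon>`. Its stroke #008000 means score at S465, F2532. After flipping Y the toolpath is (65.8400,140.1463) → (122.4313,26.9444) → (139.0918,128.8718) → (64.0679,5.7484) → (65.8400,140.1463), returning to the start.

Shape 6 is a rectangle drawn with `<rect>`. Its stroke #008000 means score at S465, F2532. After flipping Y the toolpath is (54.6123,80.9771) → (93.0629,80.9771) → (93.0629,53.5467) → (54.6123,53.5467) → (54.6123,80.9771), returning to the start.

Shape 7 is a cubic bezier drawn with `<path>`. Its stroke #ff8800 means engrave at S154, F2276. After flipping Y the toolpath is (70.6293,103.6723) → (76.7164,97.9209) → (79.7248,88.0443) → (82.7105,75.6137) → (88.7297,62.2004) → (100.8384,49.3757).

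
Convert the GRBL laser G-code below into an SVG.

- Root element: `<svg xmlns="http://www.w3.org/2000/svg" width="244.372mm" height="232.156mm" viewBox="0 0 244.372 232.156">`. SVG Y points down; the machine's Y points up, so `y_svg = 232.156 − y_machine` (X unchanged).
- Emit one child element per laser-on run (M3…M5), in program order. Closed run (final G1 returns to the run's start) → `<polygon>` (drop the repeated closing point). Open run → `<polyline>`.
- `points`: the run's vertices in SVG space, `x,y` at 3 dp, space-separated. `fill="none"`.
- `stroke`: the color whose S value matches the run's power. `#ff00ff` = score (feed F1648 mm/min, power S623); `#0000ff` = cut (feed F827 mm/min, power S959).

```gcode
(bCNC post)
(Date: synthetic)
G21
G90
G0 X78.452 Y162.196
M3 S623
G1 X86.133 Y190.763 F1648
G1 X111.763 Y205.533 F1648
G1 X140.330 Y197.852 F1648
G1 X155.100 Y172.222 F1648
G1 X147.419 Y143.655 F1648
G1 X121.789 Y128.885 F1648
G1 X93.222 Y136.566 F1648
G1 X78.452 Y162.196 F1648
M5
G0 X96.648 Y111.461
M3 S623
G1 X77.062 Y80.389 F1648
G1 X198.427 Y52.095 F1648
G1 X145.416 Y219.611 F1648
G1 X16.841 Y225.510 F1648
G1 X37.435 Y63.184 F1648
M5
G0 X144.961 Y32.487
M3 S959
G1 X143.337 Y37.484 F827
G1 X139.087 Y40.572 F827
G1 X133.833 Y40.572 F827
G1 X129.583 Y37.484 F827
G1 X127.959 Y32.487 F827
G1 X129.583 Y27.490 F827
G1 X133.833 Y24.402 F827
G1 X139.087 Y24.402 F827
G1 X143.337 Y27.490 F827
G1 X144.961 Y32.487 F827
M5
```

<svg xmlns="http://www.w3.org/2000/svg" width="244.372mm" height="232.156mm" viewBox="0 0 244.372 232.156">
  <polygon points="78.452,69.960 86.133,41.393 111.763,26.623 140.330,34.304 155.100,59.934 147.419,88.501 121.789,103.271 93.222,95.590" fill="none" stroke="#ff00ff"/>
  <polyline points="96.648,120.695 77.062,151.767 198.427,180.061 145.416,12.545 16.841,6.646 37.435,168.972" fill="none" stroke="#ff00ff"/>
  <polygon points="144.961,199.669 143.337,194.672 139.087,191.584 133.833,191.584 129.583,194.672 127.959,199.669 129.583,204.666 133.833,207.754 139.087,207.754 143.337,204.666" fill="none" stroke="#0000ff"/>
</svg>

y_svg = 232.156 − y_m.

[1] S623→`#ff00ff` (score); closed run; points: 78.452,69.960 86.133,41.393 111.763,26.623 140.330,34.304 155.100,59.934 147.419,88.501 121.789,103.271 93.222,95.590

[2] S623→`#ff00ff` (score); open run; points: 96.648,120.695 77.062,151.767 198.427,180.061 145.416,12.545 16.841,6.646 37.435,168.972

[3] S959→`#0000ff` (cut); closed run; points: 144.961,199.669 143.337,194.672 139.087,191.584 133.833,191.584 129.583,194.672 127.959,199.669 129.583,204.666 133.833,207.754 139.087,207.754 143.337,204.666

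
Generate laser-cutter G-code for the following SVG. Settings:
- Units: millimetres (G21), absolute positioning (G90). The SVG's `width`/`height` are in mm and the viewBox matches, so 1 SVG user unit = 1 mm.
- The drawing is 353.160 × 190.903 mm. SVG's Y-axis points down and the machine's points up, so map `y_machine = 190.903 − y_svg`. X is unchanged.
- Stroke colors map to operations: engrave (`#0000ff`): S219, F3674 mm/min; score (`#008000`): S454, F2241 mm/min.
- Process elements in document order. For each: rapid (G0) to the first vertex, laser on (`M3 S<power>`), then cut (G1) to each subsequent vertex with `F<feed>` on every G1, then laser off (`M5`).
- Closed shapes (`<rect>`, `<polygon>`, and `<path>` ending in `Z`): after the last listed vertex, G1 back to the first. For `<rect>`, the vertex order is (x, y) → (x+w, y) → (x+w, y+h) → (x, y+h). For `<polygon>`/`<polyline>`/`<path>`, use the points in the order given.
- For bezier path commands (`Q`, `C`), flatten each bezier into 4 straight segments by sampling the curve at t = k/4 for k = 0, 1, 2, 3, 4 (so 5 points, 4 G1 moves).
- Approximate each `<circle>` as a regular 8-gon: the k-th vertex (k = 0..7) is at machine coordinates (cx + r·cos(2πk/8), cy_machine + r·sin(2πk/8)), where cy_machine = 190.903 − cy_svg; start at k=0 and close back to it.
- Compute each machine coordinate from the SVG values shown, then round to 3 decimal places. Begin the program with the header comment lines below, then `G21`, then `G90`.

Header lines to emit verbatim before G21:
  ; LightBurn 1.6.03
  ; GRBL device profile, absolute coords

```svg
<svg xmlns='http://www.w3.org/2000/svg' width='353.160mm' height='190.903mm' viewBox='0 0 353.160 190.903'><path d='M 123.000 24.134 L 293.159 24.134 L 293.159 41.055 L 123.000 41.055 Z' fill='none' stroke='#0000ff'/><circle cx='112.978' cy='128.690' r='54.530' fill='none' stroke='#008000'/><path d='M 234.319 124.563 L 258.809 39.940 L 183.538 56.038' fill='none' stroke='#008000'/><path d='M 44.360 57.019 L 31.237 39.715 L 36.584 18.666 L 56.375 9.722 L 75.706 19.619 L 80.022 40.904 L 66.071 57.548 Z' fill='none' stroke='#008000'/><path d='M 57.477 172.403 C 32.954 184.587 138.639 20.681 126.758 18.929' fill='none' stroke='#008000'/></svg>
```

; LightBurn 1.6.03
; GRBL device profile, absolute coords
G21
G90
G0 X123.000 Y166.769
M3 S219
G1 X293.159 Y166.769 F3674
G1 X293.159 Y149.848 F3674
G1 X123.000 Y149.848 F3674
G1 X123.000 Y166.769 F3674
M5
G0 X167.508 Y62.213
M3 S454
G1 X151.537 Y100.772 F2241
G1 X112.978 Y116.743 F2241
G1 X74.419 Y100.772 F2241
G1 X58.448 Y62.213 F2241
G1 X74.419 Y23.654 F2241
G1 X112.978 Y7.683 F2241
G1 X151.537 Y23.654 F2241
G1 X167.508 Y62.213 F2241
M5
G0 X234.319 Y66.340
M3 S454
G1 X258.809 Y150.963 F2241
G1 X183.538 Y134.865 F2241
M5
G0 X44.360 Y133.884
M3 S454
G1 X31.237 Y151.188 F2241
G1 X36.584 Y172.237 F2241
G1 X56.375 Y181.181 F2241
G1 X75.706 Y171.284 F2241
G1 X80.022 Y149.999 F2241
G1 X66.071 Y133.355 F2241
G1 X44.360 Y133.884 F2241
M5
G0 X57.477 Y18.500
M3 S454
G1 X59.627 Y37.094 F2241
G1 X87.377 Y90.011 F2241
G1 X117.497 Y145.541 F2241
G1 X126.758 Y171.974 F2241
M5

viewBox `0 0 353.160 190.903` with mm width/height → 1 unit = 1 mm. Flip: y_m = 190.903 − y_svg.

**Shape 1** — `<path>` rectangle, stroke `#0000ff` → engrave (S219, F3674). Machine vertices: (123.000,166.769) → (293.159,166.769) → (293.159,149.848) → (123.000,149.848) → (123.000,166.769). Closed: final G1 returns to the first vertex.

**Shape 2** — `<circle>` circle, stroke `#008000` → score (S454, F2241). Machine vertices: (167.508,62.213) → (151.537,100.772) → (112.978,116.743) → (74.419,100.772) → (58.448,62.213) → (74.419,23.654) → (112.978,7.683) → (151.537,23.654) → (167.508,62.213). Closed: final G1 returns to the first vertex.

**Shape 3** — `<path>` open polyline, stroke `#008000` → score (S454, F2241). Machine vertices: (234.319,66.340) → (258.809,150.963) → (183.538,134.865). Open path.

**Shape 4** — `<path>` regular polygon, stroke `#008000` → score (S454, F2241). Machine vertices: (44.360,133.884) → (31.237,151.188) → (36.584,172.237) → (56.375,181.181) → (75.706,171.284) → (80.022,149.999) → (66.071,133.355) → (44.360,133.884). Closed: final G1 returns to the first vertex.

**Shape 5** — `<path>` cubic bezier, stroke `#008000` → score (S454, F2241). Control points (SVG): P0=(57.477,172.403), P1=(32.954,184.587), P2=(138.639,20.681), P3=(126.758,18.929); sampled at t=k/4. Machine vertices: (57.477,18.500) → (59.627,37.094) → (87.377,90.011) → (117.497,145.541) → (126.758,171.974). Open path.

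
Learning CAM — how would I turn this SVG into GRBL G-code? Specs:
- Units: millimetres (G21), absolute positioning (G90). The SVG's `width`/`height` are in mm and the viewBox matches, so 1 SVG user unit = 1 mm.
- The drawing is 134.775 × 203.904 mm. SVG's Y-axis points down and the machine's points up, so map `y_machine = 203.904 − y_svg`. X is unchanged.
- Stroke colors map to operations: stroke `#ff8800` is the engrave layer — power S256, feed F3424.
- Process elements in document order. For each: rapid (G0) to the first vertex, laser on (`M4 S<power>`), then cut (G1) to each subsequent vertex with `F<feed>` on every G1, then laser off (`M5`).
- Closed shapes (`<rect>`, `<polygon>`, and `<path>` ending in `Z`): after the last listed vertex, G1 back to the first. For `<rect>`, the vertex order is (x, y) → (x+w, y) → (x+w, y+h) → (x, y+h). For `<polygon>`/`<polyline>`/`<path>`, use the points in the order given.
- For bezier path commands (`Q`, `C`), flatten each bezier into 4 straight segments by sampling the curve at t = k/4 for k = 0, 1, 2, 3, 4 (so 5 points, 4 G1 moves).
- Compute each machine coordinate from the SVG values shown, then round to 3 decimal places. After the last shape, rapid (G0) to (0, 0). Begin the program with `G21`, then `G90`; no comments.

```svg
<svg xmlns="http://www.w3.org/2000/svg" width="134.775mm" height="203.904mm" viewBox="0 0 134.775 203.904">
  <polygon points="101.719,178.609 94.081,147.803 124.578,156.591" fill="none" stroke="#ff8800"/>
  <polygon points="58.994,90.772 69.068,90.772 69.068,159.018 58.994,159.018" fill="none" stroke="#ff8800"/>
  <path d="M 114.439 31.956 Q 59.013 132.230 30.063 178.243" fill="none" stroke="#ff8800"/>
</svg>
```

G21
G90
G0 X101.719 Y25.295
M4 S256
G1 X94.081 Y56.101 F3424
G1 X124.578 Y47.313 F3424
G1 X101.719 Y25.295 F3424
M5
G0 X58.994 Y113.132
M4 S256
G1 X69.068 Y113.132 F3424
G1 X69.068 Y44.886 F3424
G1 X58.994 Y44.886 F3424
G1 X58.994 Y113.132 F3424
M5
G0 X114.439 Y171.948
M4 S256
G1 X88.381 Y125.202 F3424
G1 X65.632 Y85.239 F3424
G1 X46.193 Y52.059 F3424
G1 X30.063 Y25.661 F3424
M5
G0 X0.000 Y0.000

Since the viewBox matches the mm dimensions, user units are millimetres directly. The only transform is the Y-flip y_m = 203.904 − y_svg.

Shape 1 is a regular polygon drawn with `<polygon>`. Its stroke #ff8800 means engrave at S256, F3424. After flipping Y the toolpath is (101.719,25.295) → (94.081,56.101) → (124.578,47.313) → (101.719,25.295), returning to the start.

Shape 2 is a rectangle drawn with `<polygon>`. Its stroke #ff8800 means engrave at S256, F3424. After flipping Y the toolpath is (58.994,113.132) → (69.068,113.132) → (69.068,44.886) → (58.994,44.886) → (58.994,113.132), returning to the start.

Shape 3 is a quadratic bezier drawn with `<path>`. Its stroke #ff8800 means engrave at S256, F3424. After flipping Y the toolpath is (114.439,171.948) → (88.381,125.202) → (65.632,85.239) → (46.193,52.059) → (30.063,25.661).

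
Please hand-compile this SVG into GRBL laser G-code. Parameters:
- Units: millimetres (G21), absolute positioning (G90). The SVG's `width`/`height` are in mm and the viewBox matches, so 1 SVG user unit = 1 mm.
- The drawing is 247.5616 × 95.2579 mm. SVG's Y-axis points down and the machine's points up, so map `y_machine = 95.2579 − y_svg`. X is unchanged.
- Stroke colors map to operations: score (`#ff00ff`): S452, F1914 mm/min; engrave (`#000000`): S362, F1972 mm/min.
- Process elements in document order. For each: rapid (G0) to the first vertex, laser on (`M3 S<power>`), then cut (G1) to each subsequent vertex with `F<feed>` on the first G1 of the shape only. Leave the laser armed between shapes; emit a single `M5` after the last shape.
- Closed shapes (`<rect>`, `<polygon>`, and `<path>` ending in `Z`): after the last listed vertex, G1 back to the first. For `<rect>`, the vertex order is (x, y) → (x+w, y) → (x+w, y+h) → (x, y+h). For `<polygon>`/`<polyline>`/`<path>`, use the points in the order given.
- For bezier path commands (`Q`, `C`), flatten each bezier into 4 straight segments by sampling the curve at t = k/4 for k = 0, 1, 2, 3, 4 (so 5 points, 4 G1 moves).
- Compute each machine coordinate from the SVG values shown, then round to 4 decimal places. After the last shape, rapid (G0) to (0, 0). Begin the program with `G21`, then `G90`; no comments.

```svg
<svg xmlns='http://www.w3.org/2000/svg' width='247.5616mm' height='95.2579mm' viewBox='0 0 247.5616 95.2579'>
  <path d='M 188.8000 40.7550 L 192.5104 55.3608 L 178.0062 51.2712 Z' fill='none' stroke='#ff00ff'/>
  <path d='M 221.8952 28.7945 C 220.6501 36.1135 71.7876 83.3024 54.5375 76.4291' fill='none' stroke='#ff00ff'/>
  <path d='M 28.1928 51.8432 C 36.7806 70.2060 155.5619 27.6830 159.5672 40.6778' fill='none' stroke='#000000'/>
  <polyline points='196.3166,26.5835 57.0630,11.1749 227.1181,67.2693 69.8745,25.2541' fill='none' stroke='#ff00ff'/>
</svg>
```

G21
G90
G0 X188.8000 Y54.5029
M3 S452
G1 X192.5104 Y39.8971 F1914
G1 X178.0062 Y43.9867
G1 X188.8000 Y54.5029
G0 X221.8952 Y66.4634
M3 S452
G1 X197.6461 Y54.9662 F1914
G1 X144.2182 Y37.3240
G1 X87.7894 Y22.3428
G1 X54.5375 Y18.8288
G0 X28.1928 Y43.4147
M3 S362
G1 X51.7798 Y39.2399 F1972
G1 X95.5984 Y46.9844
G1 X138.5579 Y55.7354
G1 X159.5672 Y54.5801
G0 X196.3166 Y68.6744
M3 S452
G1 X57.0630 Y84.0830 F1914
G1 X227.1181 Y27.9886
G1 X69.8745 Y70.0038
M5
G0 X0.0000 Y0.0000

Since the viewBox matches the mm dimensions, user units are millimetres directly. The only transform is the Y-flip y_m = 95.2579 − y_svg.

Shape 1 is a regular polygon drawn with `<path>`. Its stroke #ff00ff means score at S452, F1914. After flipping Y the toolpath is (188.8000,54.5029) → (192.5104,39.8971) → (178.0062,43.9867) → (188.8000,54.5029), returning to the start.

Shape 2 is a cubic bezier drawn with `<path>`. Its stroke #ff00ff means score at S452, F1914. After flipping Y the toolpath is (221.8952,66.4634) → (197.6461,54.9662) → (144.2182,37.3240) → (87.7894,22.3428) → (54.5375,18.8288).

Shape 3 is a cubic bezier drawn with `<path>`. Its stroke #000000 means engrave at S362, F1972. After flipping Y the toolpath is (28.1928,43.4147) → (51.7798,39.2399) → (95.5984,46.9844) → (138.5579,55.7354) → (159.5672,54.5801).

Shape 4 is a open polyline drawn with `<polyline>`. Its stroke #ff00ff means score at S452, F1914. After flipping Y the toolpath is (196.3166,68.6744) → (57.0630,84.0830) → (227.1181,27.9886) → (69.8745,70.0038).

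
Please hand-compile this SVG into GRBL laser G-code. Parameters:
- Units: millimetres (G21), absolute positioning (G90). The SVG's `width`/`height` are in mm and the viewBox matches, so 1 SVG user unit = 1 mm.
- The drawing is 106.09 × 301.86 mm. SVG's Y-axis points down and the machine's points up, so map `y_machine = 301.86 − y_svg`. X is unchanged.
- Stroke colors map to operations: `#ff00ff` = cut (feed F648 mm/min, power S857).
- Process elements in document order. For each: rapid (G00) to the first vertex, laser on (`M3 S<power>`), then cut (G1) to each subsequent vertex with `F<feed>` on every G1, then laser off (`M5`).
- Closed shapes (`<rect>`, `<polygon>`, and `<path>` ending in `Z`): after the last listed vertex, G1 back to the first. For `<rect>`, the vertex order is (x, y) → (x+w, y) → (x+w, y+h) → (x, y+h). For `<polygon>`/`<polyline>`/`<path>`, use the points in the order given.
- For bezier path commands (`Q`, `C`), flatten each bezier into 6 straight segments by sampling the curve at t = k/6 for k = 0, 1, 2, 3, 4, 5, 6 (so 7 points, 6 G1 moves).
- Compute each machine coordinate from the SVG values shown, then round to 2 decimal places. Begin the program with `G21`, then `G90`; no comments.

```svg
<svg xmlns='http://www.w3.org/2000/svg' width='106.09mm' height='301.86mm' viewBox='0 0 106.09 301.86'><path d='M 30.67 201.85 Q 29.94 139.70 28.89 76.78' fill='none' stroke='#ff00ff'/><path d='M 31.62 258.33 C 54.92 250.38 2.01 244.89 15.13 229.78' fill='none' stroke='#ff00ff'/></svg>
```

Since the viewBox matches the mm dimensions, user units are millimetres directly. The only transform is the Y-flip y_m = 301.86 − y_svg.

Shape 1 is a quadratic bezier drawn with `<path>`. Its stroke #ff00ff means cut at S857, F648. After flipping Y the toolpath is (30.67,100.01) → (30.42,120.75) → (30.15,141.53) → (29.86,162.35) → (29.55,183.22) → (29.23,204.13) → (28.89,225.08).

Shape 2 is a cubic bezier drawn with `<path>`. Its stroke #ff00ff means cut at S857, F648. After flipping Y the toolpath is (31.62,43.53) → (37.58,47.36) → (34.78,51.11) → (27.19,55.12) → (18.75,59.73) → (13.41,65.27) → (15.13,72.08).

G21
G90
G00 X30.67 Y100.01
M3 S857
G1 X30.42 Y120.75 F648
G1 X30.15 Y141.53 F648
G1 X29.86 Y162.35 F648
G1 X29.55 Y183.22 F648
G1 X29.23 Y204.13 F648
G1 X28.89 Y225.08 F648
M5
G00 X31.62 Y43.53
M3 S857
G1 X37.58 Y47.36 F648
G1 X34.78 Y51.11 F648
G1 X27.19 Y55.12 F648
G1 X18.75 Y59.73 F648
G1 X13.41 Y65.27 F648
G1 X15.13 Y72.08 F648
M5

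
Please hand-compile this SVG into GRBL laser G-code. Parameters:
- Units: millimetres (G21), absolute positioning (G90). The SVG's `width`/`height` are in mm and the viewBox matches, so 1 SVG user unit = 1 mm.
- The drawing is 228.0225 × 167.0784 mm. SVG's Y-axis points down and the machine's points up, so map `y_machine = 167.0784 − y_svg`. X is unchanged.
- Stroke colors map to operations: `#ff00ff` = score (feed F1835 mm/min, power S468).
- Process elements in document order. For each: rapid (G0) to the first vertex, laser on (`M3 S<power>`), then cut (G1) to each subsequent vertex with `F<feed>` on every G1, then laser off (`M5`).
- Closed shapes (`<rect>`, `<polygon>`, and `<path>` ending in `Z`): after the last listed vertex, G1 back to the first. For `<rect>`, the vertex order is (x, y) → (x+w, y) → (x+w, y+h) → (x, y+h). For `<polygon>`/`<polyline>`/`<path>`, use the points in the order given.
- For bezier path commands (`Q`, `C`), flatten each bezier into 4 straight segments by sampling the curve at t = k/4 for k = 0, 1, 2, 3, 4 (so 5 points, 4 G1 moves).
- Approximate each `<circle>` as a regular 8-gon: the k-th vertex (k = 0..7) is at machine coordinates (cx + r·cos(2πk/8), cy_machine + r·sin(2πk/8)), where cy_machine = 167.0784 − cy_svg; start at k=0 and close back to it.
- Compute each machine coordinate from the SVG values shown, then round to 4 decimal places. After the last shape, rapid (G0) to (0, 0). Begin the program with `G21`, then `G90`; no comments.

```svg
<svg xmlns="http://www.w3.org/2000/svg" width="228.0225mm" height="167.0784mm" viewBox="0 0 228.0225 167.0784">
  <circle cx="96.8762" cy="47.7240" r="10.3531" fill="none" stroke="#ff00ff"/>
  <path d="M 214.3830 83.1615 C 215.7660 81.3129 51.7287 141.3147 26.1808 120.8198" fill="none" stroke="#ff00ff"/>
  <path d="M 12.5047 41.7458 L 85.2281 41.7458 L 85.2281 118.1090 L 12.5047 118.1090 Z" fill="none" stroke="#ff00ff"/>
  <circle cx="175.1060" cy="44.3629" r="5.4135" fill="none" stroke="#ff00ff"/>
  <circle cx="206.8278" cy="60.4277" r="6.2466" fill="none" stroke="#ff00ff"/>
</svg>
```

G21
G90
G0 X107.2293 Y119.3544
M3 S468
G1 X104.1969 Y126.6751 F1835
G1 X96.8762 Y129.7075 F1835
G1 X89.5555 Y126.6751 F1835
G1 X86.5231 Y119.3544 F1835
G1 X89.5555 Y112.0337 F1835
G1 X96.8762 Y109.0013 F1835
G1 X104.1969 Y112.0337 F1835
G1 X107.2293 Y119.3544 F1835
M5
G0 X214.3830 Y83.9169
M3 S468
G1 X189.1525 Y75.9306 F1835
G1 X130.3810 Y58.0954 F1835
G1 X66.5599 Y43.7564 F1835
G1 X26.1808 Y46.2586 F1835
M5
G0 X12.5047 Y125.3326
M3 S468
G1 X85.2281 Y125.3326 F1835
G1 X85.2281 Y48.9694 F1835
G1 X12.5047 Y48.9694 F1835
G1 X12.5047 Y125.3326 F1835
M5
G0 X180.5195 Y122.7155
M3 S468
G1 X178.9339 Y126.5434 F1835
G1 X175.1060 Y128.1290 F1835
G1 X171.2781 Y126.5434 F1835
G1 X169.6925 Y122.7155 F1835
G1 X171.2781 Y118.8876 F1835
G1 X175.1060 Y117.3020 F1835
G1 X178.9339 Y118.8876 F1835
G1 X180.5195 Y122.7155 F1835
M5
G0 X213.0744 Y106.6507
M3 S468
G1 X211.2448 Y111.0677 F1835
G1 X206.8278 Y112.8973 F1835
G1 X202.4108 Y111.0677 F1835
G1 X200.5812 Y106.6507 F1835
G1 X202.4108 Y102.2337 F1835
G1 X206.8278 Y100.4041 F1835
G1 X211.2448 Y102.2337 F1835
G1 X213.0744 Y106.6507 F1835
M5
G0 X0.0000 Y0.0000

viewBox `0 0 228.0225 167.0784` with mm width/height → 1 unit = 1 mm. Flip: y_m = 167.0784 − y_svg.

**Shape 1** — `<circle>` circle, stroke `#ff00ff` → score (S468, F1835). Machine vertices: (107.2293,119.3544) → (104.1969,126.6751) → (96.8762,129.7075) → (89.5555,126.6751) → (86.5231,119.3544) → (89.5555,112.0337) → (96.8762,109.0013) → (104.1969,112.0337) → (107.2293,119.3544). Closed: final G1 returns to the first vertex.

**Shape 2** — `<path>` cubic bezier, stroke `#ff00ff` → score (S468, F1835). Control points (SVG): P0=(214.3830,83.1615), P1=(215.7660,81.3129), P2=(51.7287,141.3147), P3=(26.1808,120.8198); sampled at t=k/4. Machine vertices: (214.3830,83.9169) → (189.1525,75.9306) → (130.3810,58.0954) → (66.5599,43.7564) → (26.1808,46.2586). Open path.

**Shape 3** — `<path>` rectangle, stroke `#ff00ff` → score (S468, F1835). Machine vertices: (12.5047,125.3326) → (85.2281,125.3326) → (85.2281,48.9694) → (12.5047,48.9694) → (12.5047,125.3326). Closed: final G1 returns to the first vertex.

**Shape 4** — `<circle>` circle, stroke `#ff00ff` → score (S468, F1835). Machine vertices: (180.5195,122.7155) → (178.9339,126.5434) → (175.1060,128.1290) → (171.2781,126.5434) → (169.6925,122.7155) → (171.2781,118.8876) → (175.1060,117.3020) → (178.9339,118.8876) → (180.5195,122.7155). Closed: final G1 returns to the first vertex.

**Shape 5** — `<circle>` circle, stroke `#ff00ff` → score (S468, F1835). Machine vertices: (213.0744,106.6507) → (211.2448,111.0677) → (206.8278,112.8973) → (202.4108,111.0677) → (200.5812,106.6507) → (202.4108,102.2337) → (206.8278,100.4041) → (211.2448,102.2337) → (213.0744,106.6507). Closed: final G1 returns to the first vertex.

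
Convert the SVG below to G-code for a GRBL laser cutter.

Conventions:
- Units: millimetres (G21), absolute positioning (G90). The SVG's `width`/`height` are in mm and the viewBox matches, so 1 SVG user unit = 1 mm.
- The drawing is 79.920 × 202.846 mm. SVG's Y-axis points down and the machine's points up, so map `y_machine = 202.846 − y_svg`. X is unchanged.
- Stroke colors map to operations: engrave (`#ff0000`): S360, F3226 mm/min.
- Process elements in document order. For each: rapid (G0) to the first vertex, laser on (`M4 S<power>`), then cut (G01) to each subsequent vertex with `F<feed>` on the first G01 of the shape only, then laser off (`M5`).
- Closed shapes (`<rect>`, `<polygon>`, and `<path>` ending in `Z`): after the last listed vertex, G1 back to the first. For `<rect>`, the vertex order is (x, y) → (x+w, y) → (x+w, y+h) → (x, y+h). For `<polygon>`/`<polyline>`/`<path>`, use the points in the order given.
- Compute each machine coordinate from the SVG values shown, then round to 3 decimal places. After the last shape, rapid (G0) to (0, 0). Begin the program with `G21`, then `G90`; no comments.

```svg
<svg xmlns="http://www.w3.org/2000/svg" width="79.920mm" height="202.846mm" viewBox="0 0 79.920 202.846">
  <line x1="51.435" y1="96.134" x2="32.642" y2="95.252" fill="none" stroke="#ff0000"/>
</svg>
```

viewBox `0 0 79.920 202.846` with mm width/height → 1 unit = 1 mm. Flip: y_m = 202.846 − y_svg.

**Shape 1** — `<line>` line segment, stroke `#ff0000` → engrave (S360, F3226). Machine vertices: (51.435,106.712) → (32.642,107.594). Open path.

G21
G90
G0 X51.435 Y106.712
M4 S360
G01 X32.642 Y107.594 F3226
M5
G0 X0.000 Y0.000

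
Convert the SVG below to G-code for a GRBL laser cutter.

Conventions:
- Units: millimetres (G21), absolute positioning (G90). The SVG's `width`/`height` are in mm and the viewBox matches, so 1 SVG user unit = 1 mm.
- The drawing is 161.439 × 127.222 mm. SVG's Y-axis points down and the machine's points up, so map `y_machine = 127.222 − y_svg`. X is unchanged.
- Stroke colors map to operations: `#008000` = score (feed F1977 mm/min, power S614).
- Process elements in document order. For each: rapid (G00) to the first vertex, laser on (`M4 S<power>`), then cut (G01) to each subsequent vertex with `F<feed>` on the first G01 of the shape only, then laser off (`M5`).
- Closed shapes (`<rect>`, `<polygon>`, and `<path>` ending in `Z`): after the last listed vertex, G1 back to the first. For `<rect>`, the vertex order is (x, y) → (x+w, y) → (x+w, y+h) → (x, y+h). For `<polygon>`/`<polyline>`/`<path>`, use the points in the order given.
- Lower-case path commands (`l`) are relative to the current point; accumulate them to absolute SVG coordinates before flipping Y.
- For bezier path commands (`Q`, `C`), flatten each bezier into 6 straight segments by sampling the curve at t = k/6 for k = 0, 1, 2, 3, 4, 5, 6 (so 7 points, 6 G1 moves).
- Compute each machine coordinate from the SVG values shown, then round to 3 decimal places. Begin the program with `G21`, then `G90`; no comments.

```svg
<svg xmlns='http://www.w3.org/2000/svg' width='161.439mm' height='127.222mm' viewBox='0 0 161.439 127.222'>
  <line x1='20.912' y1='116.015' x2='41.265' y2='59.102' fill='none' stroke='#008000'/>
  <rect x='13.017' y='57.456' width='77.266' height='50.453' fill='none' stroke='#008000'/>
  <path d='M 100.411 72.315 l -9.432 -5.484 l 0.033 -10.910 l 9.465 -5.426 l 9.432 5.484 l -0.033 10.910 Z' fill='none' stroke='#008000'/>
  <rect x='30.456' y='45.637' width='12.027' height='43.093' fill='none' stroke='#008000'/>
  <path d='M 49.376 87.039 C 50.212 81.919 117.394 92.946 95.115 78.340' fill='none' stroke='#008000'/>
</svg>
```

G21
G90
G00 X20.912 Y11.207
M4 S614
G01 X41.265 Y68.120 F1977
M5
G00 X13.017 Y69.766
M4 S614
G01 X90.283 Y69.766 F1977
G01 X90.283 Y19.313
G01 X13.017 Y19.313
G01 X13.017 Y69.766
M5
G00 X100.411 Y54.907
M4 S614
G01 X90.979 Y60.391 F1977
G01 X91.012 Y71.301
G01 X100.477 Y76.727
G01 X109.909 Y71.243
G01 X109.876 Y60.333
G01 X100.411 Y54.907
M5
G00 X30.456 Y81.585
M4 S614
G01 X42.483 Y81.585 F1977
G01 X42.483 Y38.492
G01 X30.456 Y38.492
G01 X30.456 Y81.585
M5
G00 X49.376 Y40.183
M4 S614
G01 X54.602 Y41.591 F1977
G01 X66.557 Y41.468
G01 X80.914 Y40.975
G01 X93.344 Y41.273
G01 X99.521 Y43.522
G01 X95.115 Y48.882
M5

viewBox `0 0 161.439 127.222` with mm width/height → 1 unit = 1 mm. Flip: y_m = 127.222 − y_svg.

**Shape 1** — `<line>` line segment, stroke `#008000` → score (S614, F1977). Machine vertices: (20.912,11.207) → (41.265,68.120). Open path.

**Shape 2** — `<rect>` rectangle, stroke `#008000` → score (S614, F1977). Machine vertices: (13.017,69.766) → (90.283,69.766) → (90.283,19.313) → (13.017,19.313) → (13.017,69.766). Closed: final G1 returns to the first vertex.

**Shape 3** — `<path>` regular polygon, stroke `#008000` → score (S614, F1977). Machine vertices: (100.411,54.907) → (90.979,60.391) → (91.012,71.301) → (100.477,76.727) → (109.909,71.243) → (109.876,60.333) → (100.411,54.907). Closed: final G1 returns to the first vertex.

**Shape 4** — `<rect>` rectangle, stroke `#008000` → score (S614, F1977). Machine vertices: (30.456,81.585) → (42.483,81.585) → (42.483,38.492) → (30.456,38.492) → (30.456,81.585). Closed: final G1 returns to the first vertex.

**Shape 5** — `<path>` cubic bezier, stroke `#008000` → score (S614, F1977). Control points (SVG): P0=(49.376,87.039), P1=(50.212,81.919), P2=(117.394,92.946), P3=(95.115,78.340); sampled at t=k/6. Machine vertices: (49.376,40.183) → (54.602,41.591) → (66.557,41.468) → (80.914,40.975) → (93.344,41.273) → (99.521,43.522) → (95.115,48.882). Open path.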